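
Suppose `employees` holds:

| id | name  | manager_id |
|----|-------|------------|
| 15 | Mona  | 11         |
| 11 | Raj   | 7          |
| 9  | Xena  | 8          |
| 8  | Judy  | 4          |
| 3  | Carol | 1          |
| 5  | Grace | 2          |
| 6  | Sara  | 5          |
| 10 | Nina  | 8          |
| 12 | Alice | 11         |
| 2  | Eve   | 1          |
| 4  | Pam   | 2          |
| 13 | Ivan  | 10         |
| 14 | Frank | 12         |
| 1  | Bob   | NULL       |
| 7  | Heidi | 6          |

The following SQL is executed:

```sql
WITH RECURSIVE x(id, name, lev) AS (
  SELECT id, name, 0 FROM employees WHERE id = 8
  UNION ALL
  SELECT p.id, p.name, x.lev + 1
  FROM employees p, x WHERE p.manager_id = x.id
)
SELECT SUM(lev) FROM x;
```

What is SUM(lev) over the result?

Base: id=8 (Judy) at lev 0.
Iteration 1: rows with manager_id in {8} -> Xena (id 9, lev 1), Nina (id 10, lev 1).
Iteration 2: rows with manager_id in {9,10} -> Ivan (id 13, lev 2).
Iteration 3: no rows with manager_id in {13}; recursion stops.
SUM(lev) = 0 + 1 + 1 + 2 = 4.

4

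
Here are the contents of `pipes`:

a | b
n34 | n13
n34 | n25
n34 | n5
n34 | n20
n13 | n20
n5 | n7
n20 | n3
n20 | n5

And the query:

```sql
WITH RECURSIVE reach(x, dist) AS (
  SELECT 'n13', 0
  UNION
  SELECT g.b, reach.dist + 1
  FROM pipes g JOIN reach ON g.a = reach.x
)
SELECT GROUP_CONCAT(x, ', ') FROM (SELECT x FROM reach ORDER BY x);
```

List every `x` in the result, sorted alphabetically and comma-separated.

Base: (n13, dist=0).
Iteration 1: edges from {n13} -> (n20, dist=1).
Iteration 2: edges from {n20} -> (n3, dist=2), (n5, dist=2).
Iteration 3: edges from {n3,n5} -> (n7, dist=3).
Iteration 4: no outgoing edges from {n7}; recursion stops.

n13, n20, n3, n5, n7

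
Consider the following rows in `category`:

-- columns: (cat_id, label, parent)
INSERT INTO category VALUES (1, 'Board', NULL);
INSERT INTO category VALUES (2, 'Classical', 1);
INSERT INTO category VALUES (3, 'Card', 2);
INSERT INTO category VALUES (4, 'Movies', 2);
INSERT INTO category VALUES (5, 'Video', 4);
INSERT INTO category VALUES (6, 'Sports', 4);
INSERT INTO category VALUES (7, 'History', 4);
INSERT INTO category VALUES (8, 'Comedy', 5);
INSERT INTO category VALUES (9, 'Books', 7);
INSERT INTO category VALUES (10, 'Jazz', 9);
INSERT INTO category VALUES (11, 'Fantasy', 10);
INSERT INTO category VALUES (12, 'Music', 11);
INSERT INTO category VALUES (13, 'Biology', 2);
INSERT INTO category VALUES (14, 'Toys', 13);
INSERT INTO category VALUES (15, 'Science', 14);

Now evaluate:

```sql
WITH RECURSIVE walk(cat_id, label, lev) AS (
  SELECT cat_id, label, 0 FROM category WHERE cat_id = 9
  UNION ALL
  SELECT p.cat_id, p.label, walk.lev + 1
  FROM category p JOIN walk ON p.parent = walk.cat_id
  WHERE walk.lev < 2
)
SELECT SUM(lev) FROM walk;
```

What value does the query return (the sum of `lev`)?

Base: cat_id=9 (Books) at lev 0.
Iteration 1: rows with parent in {9} -> Jazz (id 10, lev 1).
Iteration 2: rows with parent in {10} -> Fantasy (id 11, lev 2).
Iteration 3: lev < 2 fails for all current rows; recursion stops.
SUM(lev) = 0 + 1 + 2 = 3.

3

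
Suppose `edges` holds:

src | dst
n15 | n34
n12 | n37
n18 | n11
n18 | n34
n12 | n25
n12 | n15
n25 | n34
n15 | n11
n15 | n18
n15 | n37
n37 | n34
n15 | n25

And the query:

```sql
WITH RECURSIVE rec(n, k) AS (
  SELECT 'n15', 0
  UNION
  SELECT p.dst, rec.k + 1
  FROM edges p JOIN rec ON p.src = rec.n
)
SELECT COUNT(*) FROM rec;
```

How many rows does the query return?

8

Base: (n15, k=0).
Iteration 1: edges from {n15} -> (n11, k=1), (n18, k=1), (n25, k=1), (n34, k=1), (n37, k=1).
Iteration 2: edges from {n11,n18,n25,n34,n37} -> (n11, k=2), (n34, k=2). [UNION drops 2 duplicate row(s)]
Iteration 3: no outgoing edges from {n11,n34}; recursion stops.
Total rows emitted: 8.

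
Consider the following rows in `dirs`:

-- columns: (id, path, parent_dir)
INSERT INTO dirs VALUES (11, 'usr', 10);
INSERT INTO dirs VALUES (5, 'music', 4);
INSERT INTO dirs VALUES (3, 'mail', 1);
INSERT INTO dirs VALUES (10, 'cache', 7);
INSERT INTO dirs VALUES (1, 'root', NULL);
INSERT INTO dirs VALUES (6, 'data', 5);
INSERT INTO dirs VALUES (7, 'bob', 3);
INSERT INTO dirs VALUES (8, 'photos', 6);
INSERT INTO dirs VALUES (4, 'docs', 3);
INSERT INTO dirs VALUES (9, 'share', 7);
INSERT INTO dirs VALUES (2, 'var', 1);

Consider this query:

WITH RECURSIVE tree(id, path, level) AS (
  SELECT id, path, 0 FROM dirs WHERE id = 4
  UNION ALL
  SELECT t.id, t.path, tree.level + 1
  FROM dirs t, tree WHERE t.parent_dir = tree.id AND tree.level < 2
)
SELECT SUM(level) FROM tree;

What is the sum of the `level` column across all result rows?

Base: id=4 (docs) at level 0.
Iteration 1: rows with parent_dir in {4} -> music (id 5, level 1).
Iteration 2: rows with parent_dir in {5} -> data (id 6, level 2).
Iteration 3: level < 2 fails for all current rows; recursion stops.
SUM(level) = 0 + 1 + 2 = 3.

3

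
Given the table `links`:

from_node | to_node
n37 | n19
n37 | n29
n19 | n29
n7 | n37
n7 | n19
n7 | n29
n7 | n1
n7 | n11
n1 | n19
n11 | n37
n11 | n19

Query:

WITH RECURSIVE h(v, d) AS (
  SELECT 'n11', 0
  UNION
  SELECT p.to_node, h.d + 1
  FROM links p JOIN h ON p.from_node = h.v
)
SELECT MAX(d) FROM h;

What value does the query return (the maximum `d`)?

Base: (n11, d=0).
Iteration 1: edges from {n11} -> (n19, d=1), (n37, d=1).
Iteration 2: edges from {n19,n37} -> (n19, d=2), (n29, d=2). [UNION drops 1 duplicate row(s)]
Iteration 3: edges from {n19,n29} -> (n29, d=3).
Iteration 4: no outgoing edges from {n29}; recursion stops.
d values: 0, 1, 1, 2, 2, 3; the maximum is 3.

3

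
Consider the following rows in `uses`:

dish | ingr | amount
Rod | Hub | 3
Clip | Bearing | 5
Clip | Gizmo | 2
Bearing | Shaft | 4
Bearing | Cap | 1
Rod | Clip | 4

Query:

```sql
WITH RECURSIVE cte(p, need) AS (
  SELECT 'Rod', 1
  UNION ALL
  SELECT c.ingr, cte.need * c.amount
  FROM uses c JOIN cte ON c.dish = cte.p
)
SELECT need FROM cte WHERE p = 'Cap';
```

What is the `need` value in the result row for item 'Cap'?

20

Base: (Rod, need=1).
Iteration 1: components of {Rod} -> Clip = 1*4 = 4, Hub = 1*3 = 3.
Iteration 2: components of {Clip,Hub} -> Bearing = 4*5 = 20, Gizmo = 4*2 = 8.
Iteration 3: components of {Bearing,Gizmo} -> Cap = 20*1 = 20, Shaft = 20*4 = 80.
Iteration 4: no further components; recursion stops.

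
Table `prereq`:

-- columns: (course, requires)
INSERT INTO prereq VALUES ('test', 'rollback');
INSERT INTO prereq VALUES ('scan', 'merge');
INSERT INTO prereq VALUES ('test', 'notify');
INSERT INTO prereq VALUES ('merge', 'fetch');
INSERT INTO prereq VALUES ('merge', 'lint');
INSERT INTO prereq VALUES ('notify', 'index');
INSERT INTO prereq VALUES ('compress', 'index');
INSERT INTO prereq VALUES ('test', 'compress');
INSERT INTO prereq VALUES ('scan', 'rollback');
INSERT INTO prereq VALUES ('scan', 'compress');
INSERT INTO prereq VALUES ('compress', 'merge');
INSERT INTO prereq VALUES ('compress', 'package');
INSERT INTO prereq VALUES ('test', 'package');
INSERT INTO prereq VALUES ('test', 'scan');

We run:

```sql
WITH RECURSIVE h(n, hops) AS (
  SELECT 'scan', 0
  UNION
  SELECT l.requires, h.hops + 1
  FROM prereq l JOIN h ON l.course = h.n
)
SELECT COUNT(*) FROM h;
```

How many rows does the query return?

Base: (scan, hops=0).
Iteration 1: edges from {scan} -> (compress, hops=1), (merge, hops=1), (rollback, hops=1).
Iteration 2: edges from {compress,merge,rollback} -> (fetch, hops=2), (index, hops=2), (lint, hops=2), (merge, hops=2), (package, hops=2).
Iteration 3: edges from {fetch,index,lint,merge,package} -> (fetch, hops=3), (lint, hops=3).
Iteration 4: no outgoing edges from {fetch,lint}; recursion stops.
Total rows emitted: 11.

11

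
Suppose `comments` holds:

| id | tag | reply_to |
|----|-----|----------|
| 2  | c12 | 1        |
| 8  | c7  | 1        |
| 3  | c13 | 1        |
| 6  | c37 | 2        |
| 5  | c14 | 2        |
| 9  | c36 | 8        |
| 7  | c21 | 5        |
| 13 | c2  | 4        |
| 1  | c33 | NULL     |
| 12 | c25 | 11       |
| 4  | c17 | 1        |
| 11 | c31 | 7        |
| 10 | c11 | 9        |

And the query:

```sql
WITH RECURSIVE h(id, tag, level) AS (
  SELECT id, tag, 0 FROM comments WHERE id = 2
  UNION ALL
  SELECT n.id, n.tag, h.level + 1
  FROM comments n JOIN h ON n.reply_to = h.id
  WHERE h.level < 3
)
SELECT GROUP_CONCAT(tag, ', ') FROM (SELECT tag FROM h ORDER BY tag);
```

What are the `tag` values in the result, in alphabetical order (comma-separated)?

c12, c14, c21, c31, c37

Base: id=2 (c12) at level 0.
Iteration 1: rows with reply_to in {2} -> c14 (id 5, level 1), c37 (id 6, level 1).
Iteration 2: rows with reply_to in {5,6} -> c21 (id 7, level 2).
Iteration 3: rows with reply_to in {7} -> c31 (id 11, level 3).
Iteration 4: level < 3 fails for all current rows; recursion stops.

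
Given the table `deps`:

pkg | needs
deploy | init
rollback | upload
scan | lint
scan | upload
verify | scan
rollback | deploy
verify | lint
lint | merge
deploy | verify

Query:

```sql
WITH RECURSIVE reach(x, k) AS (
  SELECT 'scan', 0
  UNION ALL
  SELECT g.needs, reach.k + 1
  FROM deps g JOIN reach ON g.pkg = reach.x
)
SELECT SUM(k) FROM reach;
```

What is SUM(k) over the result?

4

Base: (scan, k=0).
Iteration 1: edges from {scan} -> (lint, k=1), (upload, k=1).
Iteration 2: edges from {lint,upload} -> (merge, k=2).
Iteration 3: no outgoing edges from {merge}; recursion stops.
SUM(k) = 0 + 1 + 1 + 2 = 4.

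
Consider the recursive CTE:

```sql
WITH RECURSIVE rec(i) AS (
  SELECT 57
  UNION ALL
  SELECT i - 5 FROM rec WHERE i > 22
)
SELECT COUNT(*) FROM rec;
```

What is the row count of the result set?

8

Base: i=57.
Iteration 1: 57 > 22 holds -> i = 57 - 5 = 52.
Iteration 2: 52 > 22 holds -> i = 52 - 5 = 47.
Iteration 3: 47 > 22 holds -> i = 47 - 5 = 42.
Iteration 4: 42 > 22 holds -> i = 42 - 5 = 37.
Iteration 5: 37 > 22 holds -> i = 37 - 5 = 32.
Iteration 6: 32 > 22 holds -> i = 32 - 5 = 27.
Iteration 7: 27 > 22 holds -> i = 27 - 5 = 22.
Iteration 8: 22 > 22 fails; recursion stops.
Total rows emitted: 8.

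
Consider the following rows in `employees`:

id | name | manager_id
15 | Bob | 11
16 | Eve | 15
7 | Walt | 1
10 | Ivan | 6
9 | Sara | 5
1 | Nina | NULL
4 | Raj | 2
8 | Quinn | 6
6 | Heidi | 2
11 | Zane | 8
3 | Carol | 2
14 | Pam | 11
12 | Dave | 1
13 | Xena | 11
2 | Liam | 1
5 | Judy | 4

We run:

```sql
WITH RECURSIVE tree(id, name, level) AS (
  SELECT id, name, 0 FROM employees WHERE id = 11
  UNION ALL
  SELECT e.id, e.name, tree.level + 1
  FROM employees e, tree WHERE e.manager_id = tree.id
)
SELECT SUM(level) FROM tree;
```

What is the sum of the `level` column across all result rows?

Base: id=11 (Zane) at level 0.
Iteration 1: rows with manager_id in {11} -> Xena (id 13, level 1), Pam (id 14, level 1), Bob (id 15, level 1).
Iteration 2: rows with manager_id in {13,14,15} -> Eve (id 16, level 2).
Iteration 3: no rows with manager_id in {16}; recursion stops.
SUM(level) = 0 + 1 + 1 + 1 + 2 = 5.

5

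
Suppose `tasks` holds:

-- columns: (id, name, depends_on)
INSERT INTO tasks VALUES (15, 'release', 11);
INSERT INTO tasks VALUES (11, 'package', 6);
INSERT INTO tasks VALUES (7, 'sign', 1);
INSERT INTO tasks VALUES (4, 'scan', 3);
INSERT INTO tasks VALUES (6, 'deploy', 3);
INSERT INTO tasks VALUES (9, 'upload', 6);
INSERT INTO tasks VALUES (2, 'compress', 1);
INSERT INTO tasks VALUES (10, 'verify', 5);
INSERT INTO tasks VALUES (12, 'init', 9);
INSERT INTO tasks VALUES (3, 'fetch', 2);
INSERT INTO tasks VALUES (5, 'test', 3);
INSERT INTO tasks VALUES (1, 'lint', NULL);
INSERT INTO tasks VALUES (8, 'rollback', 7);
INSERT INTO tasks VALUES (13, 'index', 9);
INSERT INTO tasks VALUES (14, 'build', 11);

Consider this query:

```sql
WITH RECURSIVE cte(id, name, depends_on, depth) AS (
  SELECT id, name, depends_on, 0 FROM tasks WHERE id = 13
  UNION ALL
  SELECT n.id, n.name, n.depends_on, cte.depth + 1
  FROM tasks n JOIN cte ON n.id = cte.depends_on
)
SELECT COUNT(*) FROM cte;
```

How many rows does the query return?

6

Base: id=13 (index), depends_on=9, depth 0.
Iteration 1: join on id=9 -> upload (id 9, depends_on=6, depth 1).
Iteration 2: join on id=6 -> deploy (id 6, depends_on=3, depth 2).
Iteration 3: join on id=3 -> fetch (id 3, depends_on=2, depth 3).
Iteration 4: join on id=2 -> compress (id 2, depends_on=1, depth 4).
Iteration 5: join on id=1 -> lint (id 1, depends_on=NULL, depth 5).
Iteration 6: depends_on is NULL; no match; recursion stops.
Total rows emitted: 6.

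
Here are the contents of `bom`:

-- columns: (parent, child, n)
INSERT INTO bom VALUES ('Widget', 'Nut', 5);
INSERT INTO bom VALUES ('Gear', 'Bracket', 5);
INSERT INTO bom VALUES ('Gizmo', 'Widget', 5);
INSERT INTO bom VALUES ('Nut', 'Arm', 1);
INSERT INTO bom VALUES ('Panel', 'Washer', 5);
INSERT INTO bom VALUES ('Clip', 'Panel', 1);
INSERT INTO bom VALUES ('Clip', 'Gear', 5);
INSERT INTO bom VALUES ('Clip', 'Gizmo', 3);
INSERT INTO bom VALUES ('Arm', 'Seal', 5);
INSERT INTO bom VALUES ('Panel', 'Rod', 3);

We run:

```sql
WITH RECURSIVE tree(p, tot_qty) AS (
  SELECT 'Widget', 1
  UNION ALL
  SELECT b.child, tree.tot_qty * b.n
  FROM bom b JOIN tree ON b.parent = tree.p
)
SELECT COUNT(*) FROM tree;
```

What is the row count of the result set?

4

Base: (Widget, tot_qty=1).
Iteration 1: components of {Widget} -> Nut = 1*5 = 5.
Iteration 2: components of {Nut} -> Arm = 5*1 = 5.
Iteration 3: components of {Arm} -> Seal = 5*5 = 25.
Iteration 4: no further components; recursion stops.
Total rows emitted: 4.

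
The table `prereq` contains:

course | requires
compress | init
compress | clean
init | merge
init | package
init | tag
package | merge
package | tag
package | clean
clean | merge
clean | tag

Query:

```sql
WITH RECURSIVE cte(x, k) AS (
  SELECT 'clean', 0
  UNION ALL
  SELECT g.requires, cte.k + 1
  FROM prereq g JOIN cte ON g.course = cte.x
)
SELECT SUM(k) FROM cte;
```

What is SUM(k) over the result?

Base: (clean, k=0).
Iteration 1: edges from {clean} -> (merge, k=1), (tag, k=1).
Iteration 2: no outgoing edges from {merge,tag}; recursion stops.
SUM(k) = 0 + 1 + 1 = 2.

2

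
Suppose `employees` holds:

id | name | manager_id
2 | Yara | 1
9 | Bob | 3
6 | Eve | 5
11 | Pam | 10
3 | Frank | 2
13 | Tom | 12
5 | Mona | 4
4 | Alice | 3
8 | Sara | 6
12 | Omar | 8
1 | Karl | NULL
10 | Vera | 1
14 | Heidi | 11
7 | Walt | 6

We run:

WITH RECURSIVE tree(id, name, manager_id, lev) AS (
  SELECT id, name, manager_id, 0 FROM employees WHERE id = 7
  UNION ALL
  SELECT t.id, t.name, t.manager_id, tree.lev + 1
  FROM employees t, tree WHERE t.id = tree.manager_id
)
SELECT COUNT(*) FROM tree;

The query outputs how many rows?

Base: id=7 (Walt), manager_id=6, lev 0.
Iteration 1: join on id=6 -> Eve (id 6, manager_id=5, lev 1).
Iteration 2: join on id=5 -> Mona (id 5, manager_id=4, lev 2).
Iteration 3: join on id=4 -> Alice (id 4, manager_id=3, lev 3).
Iteration 4: join on id=3 -> Frank (id 3, manager_id=2, lev 4).
Iteration 5: join on id=2 -> Yara (id 2, manager_id=1, lev 5).
Iteration 6: join on id=1 -> Karl (id 1, manager_id=NULL, lev 6).
Iteration 7: manager_id is NULL; no match; recursion stops.
Total rows emitted: 7.

7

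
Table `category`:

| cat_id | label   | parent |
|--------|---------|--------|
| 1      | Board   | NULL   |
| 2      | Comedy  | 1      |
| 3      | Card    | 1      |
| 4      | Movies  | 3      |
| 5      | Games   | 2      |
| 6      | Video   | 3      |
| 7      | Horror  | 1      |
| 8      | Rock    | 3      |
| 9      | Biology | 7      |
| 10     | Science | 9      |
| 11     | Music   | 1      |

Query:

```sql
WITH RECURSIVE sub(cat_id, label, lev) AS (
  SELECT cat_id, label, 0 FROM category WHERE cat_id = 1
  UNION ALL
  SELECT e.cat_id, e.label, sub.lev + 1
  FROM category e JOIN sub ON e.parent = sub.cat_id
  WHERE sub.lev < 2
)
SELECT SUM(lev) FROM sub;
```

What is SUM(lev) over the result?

Base: cat_id=1 (Board) at lev 0.
Iteration 1: rows with parent in {1} -> Comedy (id 2, lev 1), Card (id 3, lev 1), Horror (id 7, lev 1), Music (id 11, lev 1).
Iteration 2: rows with parent in {2,3,7,11} -> Movies (id 4, lev 2), Games (id 5, lev 2), Video (id 6, lev 2), Rock (id 8, lev 2), Biology (id 9, lev 2).
Iteration 3: lev < 2 fails for all current rows; recursion stops.
SUM(lev) = 0 + 1 + 1 + 1 + 1 + 2 + 2 + 2 + 2 + 2 = 14.

14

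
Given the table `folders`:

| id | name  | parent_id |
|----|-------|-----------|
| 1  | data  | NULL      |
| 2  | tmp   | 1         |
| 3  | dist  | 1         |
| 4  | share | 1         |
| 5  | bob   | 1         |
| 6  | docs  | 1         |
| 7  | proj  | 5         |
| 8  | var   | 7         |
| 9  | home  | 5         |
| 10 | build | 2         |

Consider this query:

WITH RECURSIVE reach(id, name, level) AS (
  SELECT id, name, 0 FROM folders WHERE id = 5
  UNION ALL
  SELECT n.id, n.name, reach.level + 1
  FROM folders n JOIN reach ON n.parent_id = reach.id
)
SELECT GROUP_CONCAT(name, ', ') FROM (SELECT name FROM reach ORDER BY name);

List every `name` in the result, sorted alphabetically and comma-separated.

Base: id=5 (bob) at level 0.
Iteration 1: rows with parent_id in {5} -> proj (id 7, level 1), home (id 9, level 1).
Iteration 2: rows with parent_id in {7,9} -> var (id 8, level 2).
Iteration 3: no rows with parent_id in {8}; recursion stops.

bob, home, proj, var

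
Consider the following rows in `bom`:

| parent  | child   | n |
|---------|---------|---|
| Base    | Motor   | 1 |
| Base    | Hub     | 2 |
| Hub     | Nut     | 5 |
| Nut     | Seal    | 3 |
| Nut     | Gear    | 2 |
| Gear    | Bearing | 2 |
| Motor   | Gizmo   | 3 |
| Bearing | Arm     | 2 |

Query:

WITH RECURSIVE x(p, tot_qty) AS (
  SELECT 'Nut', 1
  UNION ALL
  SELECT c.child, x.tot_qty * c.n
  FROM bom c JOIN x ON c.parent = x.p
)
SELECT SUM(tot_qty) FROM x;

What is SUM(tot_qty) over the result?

18

Base: (Nut, tot_qty=1).
Iteration 1: components of {Nut} -> Gear = 1*2 = 2, Seal = 1*3 = 3.
Iteration 2: components of {Gear,Seal} -> Bearing = 2*2 = 4.
Iteration 3: components of {Bearing} -> Arm = 4*2 = 8.
Iteration 4: no further components; recursion stops.
SUM(tot_qty) = 1 + 3 + 2 + 4 + 8 = 18.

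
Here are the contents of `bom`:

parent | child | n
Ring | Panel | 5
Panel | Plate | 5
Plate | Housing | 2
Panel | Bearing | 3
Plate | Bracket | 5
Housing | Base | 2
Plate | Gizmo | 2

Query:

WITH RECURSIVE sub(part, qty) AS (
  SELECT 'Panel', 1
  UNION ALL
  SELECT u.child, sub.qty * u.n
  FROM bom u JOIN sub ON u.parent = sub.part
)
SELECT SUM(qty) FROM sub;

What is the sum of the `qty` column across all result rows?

74

Base: (Panel, qty=1).
Iteration 1: components of {Panel} -> Bearing = 1*3 = 3, Plate = 1*5 = 5.
Iteration 2: components of {Bearing,Plate} -> Bracket = 5*5 = 25, Gizmo = 5*2 = 10, Housing = 5*2 = 10.
Iteration 3: components of {Bracket,Gizmo,Housing} -> Base = 10*2 = 20.
Iteration 4: no further components; recursion stops.
SUM(qty) = 1 + 5 + 3 + 10 + 25 + 10 + 20 = 74.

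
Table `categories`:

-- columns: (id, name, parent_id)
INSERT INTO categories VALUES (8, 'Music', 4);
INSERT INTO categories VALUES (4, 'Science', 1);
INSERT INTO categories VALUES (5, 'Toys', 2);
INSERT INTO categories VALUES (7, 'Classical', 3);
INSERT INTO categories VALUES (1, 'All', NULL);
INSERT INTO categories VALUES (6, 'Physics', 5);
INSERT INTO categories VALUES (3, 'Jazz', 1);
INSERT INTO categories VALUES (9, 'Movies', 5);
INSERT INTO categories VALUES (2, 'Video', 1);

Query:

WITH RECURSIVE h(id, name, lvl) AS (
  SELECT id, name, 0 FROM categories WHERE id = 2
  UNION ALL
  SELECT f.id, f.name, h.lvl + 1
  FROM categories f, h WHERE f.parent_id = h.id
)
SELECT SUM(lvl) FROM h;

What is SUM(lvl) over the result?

5

Base: id=2 (Video) at lvl 0.
Iteration 1: rows with parent_id in {2} -> Toys (id 5, lvl 1).
Iteration 2: rows with parent_id in {5} -> Physics (id 6, lvl 2), Movies (id 9, lvl 2).
Iteration 3: no rows with parent_id in {6,9}; recursion stops.
SUM(lvl) = 0 + 1 + 2 + 2 = 5.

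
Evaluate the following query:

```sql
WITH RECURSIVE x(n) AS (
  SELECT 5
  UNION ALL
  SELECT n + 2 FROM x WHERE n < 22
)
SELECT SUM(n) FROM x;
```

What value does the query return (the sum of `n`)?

Base: n=5.
Iteration 1: 5 < 22 holds -> n = 5 + 2 = 7.
Iteration 2: 7 < 22 holds -> n = 7 + 2 = 9.
Iteration 3: 9 < 22 holds -> n = 9 + 2 = 11.
Iteration 4: 11 < 22 holds -> n = 11 + 2 = 13.
Iteration 5: 13 < 22 holds -> n = 13 + 2 = 15.
Iteration 6: 15 < 22 holds -> n = 15 + 2 = 17.
Iteration 7: 17 < 22 holds -> n = 17 + 2 = 19.
Iteration 8: 19 < 22 holds -> n = 19 + 2 = 21.
Iteration 9: 21 < 22 holds -> n = 21 + 2 = 23.
Iteration 10: 23 < 22 fails; recursion stops.
SUM(n) = 5 + 7 + 9 + 11 + 13 + 15 + 17 + 19 + 21 + 23 = 140.

140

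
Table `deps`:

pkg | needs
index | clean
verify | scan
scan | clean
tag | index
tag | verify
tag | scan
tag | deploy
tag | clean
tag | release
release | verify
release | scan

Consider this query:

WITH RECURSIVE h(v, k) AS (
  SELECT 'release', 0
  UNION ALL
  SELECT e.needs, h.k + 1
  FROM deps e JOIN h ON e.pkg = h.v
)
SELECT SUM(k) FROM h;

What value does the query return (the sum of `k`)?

Base: (release, k=0).
Iteration 1: edges from {release} -> (scan, k=1), (verify, k=1).
Iteration 2: edges from {scan,verify} -> (clean, k=2), (scan, k=2).
Iteration 3: edges from {clean,scan} -> (clean, k=3).
Iteration 4: no outgoing edges from {clean}; recursion stops.
SUM(k) = 0 + 1 + 1 + 2 + 2 + 3 = 9.

9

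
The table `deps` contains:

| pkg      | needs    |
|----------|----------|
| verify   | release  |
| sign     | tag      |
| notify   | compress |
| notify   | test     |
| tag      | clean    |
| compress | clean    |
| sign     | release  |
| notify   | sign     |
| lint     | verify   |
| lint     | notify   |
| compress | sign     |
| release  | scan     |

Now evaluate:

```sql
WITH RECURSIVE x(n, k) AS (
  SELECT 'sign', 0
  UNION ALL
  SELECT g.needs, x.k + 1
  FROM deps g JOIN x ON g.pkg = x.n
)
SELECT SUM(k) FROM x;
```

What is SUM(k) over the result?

6

Base: (sign, k=0).
Iteration 1: edges from {sign} -> (release, k=1), (tag, k=1).
Iteration 2: edges from {release,tag} -> (clean, k=2), (scan, k=2).
Iteration 3: no outgoing edges from {clean,scan}; recursion stops.
SUM(k) = 0 + 1 + 1 + 2 + 2 = 6.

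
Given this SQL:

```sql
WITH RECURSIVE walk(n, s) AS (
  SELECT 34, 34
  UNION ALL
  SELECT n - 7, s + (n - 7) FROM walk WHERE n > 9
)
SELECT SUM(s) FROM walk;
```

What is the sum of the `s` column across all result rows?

Base: n=34, s=34.
Iteration 1: 34 > 9 holds -> n = 34 - 7 = 27, s = 34 + 27 = 61.
Iteration 2: 27 > 9 holds -> n = 27 - 7 = 20, s = 61 + 20 = 81.
Iteration 3: 20 > 9 holds -> n = 20 - 7 = 13, s = 81 + 13 = 94.
Iteration 4: 13 > 9 holds -> n = 13 - 7 = 6, s = 94 + 6 = 100.
Iteration 5: 6 > 9 fails; recursion stops.
SUM(s) = 34 + 61 + 81 + 94 + 100 = 370.

370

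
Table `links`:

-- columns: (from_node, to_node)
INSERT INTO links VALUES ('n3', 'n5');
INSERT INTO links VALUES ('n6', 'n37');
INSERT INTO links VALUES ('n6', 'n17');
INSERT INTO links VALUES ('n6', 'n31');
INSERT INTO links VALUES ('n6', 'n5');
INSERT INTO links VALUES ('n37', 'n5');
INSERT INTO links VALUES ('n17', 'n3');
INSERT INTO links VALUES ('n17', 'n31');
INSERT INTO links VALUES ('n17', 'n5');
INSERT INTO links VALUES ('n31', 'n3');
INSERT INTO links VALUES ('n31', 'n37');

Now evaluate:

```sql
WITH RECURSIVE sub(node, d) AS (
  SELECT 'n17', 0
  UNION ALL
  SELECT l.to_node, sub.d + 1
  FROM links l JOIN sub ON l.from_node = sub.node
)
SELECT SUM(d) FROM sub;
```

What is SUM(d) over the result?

Base: (n17, d=0).
Iteration 1: edges from {n17} -> (n3, d=1), (n31, d=1), (n5, d=1).
Iteration 2: edges from {n3,n31,n5} -> (n3, d=2), (n37, d=2), (n5, d=2).
Iteration 3: edges from {n3,n37,n5} -> (n5, d=3) x2. [UNION ALL keeps all 2 new rows, including repeats]
Iteration 4: no outgoing edges from {n5}; recursion stops.
SUM(d) = 0 + 1 + 1 + 1 + 2 + 2 + 2 + 3 + 3 = 15.

15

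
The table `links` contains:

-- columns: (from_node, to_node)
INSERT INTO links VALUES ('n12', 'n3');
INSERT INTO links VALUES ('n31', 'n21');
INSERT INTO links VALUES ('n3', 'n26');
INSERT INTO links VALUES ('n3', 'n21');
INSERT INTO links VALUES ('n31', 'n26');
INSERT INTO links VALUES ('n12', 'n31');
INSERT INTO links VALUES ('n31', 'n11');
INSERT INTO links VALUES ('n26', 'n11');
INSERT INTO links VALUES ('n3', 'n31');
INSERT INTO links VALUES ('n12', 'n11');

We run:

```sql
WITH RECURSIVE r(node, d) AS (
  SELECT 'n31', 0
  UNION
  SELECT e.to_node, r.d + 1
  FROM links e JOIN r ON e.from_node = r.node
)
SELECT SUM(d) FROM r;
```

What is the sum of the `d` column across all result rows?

Base: (n31, d=0).
Iteration 1: edges from {n31} -> (n11, d=1), (n21, d=1), (n26, d=1).
Iteration 2: edges from {n11,n21,n26} -> (n11, d=2).
Iteration 3: no outgoing edges from {n11}; recursion stops.
SUM(d) = 0 + 1 + 1 + 1 + 2 = 5.

5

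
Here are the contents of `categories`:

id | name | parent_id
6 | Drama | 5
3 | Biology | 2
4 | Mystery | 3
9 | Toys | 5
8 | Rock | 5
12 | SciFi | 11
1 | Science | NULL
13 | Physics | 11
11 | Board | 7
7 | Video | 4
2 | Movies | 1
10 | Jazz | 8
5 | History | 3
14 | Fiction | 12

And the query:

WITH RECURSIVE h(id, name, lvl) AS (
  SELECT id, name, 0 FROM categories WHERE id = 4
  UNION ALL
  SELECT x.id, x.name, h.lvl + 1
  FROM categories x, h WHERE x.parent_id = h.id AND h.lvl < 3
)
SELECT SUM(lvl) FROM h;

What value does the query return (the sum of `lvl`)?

Base: id=4 (Mystery) at lvl 0.
Iteration 1: rows with parent_id in {4} -> Video (id 7, lvl 1).
Iteration 2: rows with parent_id in {7} -> Board (id 11, lvl 2).
Iteration 3: rows with parent_id in {11} -> SciFi (id 12, lvl 3), Physics (id 13, lvl 3).
Iteration 4: lvl < 3 fails for all current rows; recursion stops.
SUM(lvl) = 0 + 1 + 2 + 3 + 3 = 9.

9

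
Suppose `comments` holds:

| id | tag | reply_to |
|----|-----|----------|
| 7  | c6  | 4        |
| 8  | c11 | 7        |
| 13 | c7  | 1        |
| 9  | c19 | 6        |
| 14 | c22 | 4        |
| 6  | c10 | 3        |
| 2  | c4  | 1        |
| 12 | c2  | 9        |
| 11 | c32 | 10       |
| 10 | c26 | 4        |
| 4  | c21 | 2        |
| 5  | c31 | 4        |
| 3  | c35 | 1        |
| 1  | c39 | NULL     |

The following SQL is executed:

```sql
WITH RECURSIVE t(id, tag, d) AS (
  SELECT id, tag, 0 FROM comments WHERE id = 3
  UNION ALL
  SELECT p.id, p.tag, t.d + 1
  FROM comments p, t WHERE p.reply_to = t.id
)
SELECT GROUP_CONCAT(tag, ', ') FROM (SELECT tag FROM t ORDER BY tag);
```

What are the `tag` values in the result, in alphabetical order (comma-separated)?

Base: id=3 (c35) at d 0.
Iteration 1: rows with reply_to in {3} -> c10 (id 6, d 1).
Iteration 2: rows with reply_to in {6} -> c19 (id 9, d 2).
Iteration 3: rows with reply_to in {9} -> c2 (id 12, d 3).
Iteration 4: no rows with reply_to in {12}; recursion stops.

c10, c19, c2, c35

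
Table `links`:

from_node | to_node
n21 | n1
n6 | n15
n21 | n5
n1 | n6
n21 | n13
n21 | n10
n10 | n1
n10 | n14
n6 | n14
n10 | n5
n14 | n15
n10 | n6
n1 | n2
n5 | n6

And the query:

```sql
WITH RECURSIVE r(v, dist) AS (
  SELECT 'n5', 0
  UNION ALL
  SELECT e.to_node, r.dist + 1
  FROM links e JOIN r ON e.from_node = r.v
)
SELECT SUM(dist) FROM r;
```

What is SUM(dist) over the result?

Base: (n5, dist=0).
Iteration 1: edges from {n5} -> (n6, dist=1).
Iteration 2: edges from {n6} -> (n14, dist=2), (n15, dist=2).
Iteration 3: edges from {n14,n15} -> (n15, dist=3).
Iteration 4: no outgoing edges from {n15}; recursion stops.
SUM(dist) = 0 + 1 + 2 + 2 + 3 = 8.

8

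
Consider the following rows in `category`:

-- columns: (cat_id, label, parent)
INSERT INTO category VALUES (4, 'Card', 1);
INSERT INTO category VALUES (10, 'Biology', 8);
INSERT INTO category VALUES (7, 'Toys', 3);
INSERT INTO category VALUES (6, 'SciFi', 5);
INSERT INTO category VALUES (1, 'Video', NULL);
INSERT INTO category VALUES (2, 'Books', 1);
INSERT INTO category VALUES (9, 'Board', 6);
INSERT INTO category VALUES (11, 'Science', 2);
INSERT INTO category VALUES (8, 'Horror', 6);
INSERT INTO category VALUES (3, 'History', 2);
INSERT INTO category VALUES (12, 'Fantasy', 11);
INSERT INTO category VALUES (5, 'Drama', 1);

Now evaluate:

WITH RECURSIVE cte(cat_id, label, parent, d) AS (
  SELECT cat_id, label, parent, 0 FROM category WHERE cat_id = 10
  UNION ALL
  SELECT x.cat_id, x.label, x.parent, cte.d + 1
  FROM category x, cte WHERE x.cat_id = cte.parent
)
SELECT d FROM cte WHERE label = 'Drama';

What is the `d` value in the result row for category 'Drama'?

3

Base: cat_id=10 (Biology), parent=8, d 0.
Iteration 1: join on cat_id=8 -> Horror (id 8, parent=6, d 1).
Iteration 2: join on cat_id=6 -> SciFi (id 6, parent=5, d 2).
Iteration 3: join on cat_id=5 -> Drama (id 5, parent=1, d 3).
Iteration 4: join on cat_id=1 -> Video (id 1, parent=NULL, d 4).
Iteration 5: parent is NULL; no match; recursion stops.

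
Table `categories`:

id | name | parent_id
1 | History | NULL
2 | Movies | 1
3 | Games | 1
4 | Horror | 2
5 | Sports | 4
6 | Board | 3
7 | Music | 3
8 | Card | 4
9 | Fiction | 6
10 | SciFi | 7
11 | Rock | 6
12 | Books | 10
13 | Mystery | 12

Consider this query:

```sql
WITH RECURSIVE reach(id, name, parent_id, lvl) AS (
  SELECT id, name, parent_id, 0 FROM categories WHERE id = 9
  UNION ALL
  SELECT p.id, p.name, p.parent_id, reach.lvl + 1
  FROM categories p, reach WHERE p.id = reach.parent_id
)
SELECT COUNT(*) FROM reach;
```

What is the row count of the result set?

Base: id=9 (Fiction), parent_id=6, lvl 0.
Iteration 1: join on id=6 -> Board (id 6, parent_id=3, lvl 1).
Iteration 2: join on id=3 -> Games (id 3, parent_id=1, lvl 2).
Iteration 3: join on id=1 -> History (id 1, parent_id=NULL, lvl 3).
Iteration 4: parent_id is NULL; no match; recursion stops.
Total rows emitted: 4.

4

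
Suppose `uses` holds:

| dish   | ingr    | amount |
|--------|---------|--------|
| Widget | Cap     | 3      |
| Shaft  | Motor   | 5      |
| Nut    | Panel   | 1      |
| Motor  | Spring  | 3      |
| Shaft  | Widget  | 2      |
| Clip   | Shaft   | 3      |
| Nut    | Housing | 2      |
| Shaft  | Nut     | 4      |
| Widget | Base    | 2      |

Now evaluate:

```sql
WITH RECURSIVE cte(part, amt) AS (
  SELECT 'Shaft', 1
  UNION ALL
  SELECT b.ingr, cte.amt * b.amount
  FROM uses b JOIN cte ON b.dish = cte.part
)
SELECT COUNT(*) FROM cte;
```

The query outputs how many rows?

Base: (Shaft, amt=1).
Iteration 1: components of {Shaft} -> Motor = 1*5 = 5, Nut = 1*4 = 4, Widget = 1*2 = 2.
Iteration 2: components of {Motor,Nut,Widget} -> Base = 2*2 = 4, Cap = 2*3 = 6, Housing = 4*2 = 8, Panel = 4*1 = 4, Spring = 5*3 = 15.
Iteration 3: no further components; recursion stops.
Total rows emitted: 9.

9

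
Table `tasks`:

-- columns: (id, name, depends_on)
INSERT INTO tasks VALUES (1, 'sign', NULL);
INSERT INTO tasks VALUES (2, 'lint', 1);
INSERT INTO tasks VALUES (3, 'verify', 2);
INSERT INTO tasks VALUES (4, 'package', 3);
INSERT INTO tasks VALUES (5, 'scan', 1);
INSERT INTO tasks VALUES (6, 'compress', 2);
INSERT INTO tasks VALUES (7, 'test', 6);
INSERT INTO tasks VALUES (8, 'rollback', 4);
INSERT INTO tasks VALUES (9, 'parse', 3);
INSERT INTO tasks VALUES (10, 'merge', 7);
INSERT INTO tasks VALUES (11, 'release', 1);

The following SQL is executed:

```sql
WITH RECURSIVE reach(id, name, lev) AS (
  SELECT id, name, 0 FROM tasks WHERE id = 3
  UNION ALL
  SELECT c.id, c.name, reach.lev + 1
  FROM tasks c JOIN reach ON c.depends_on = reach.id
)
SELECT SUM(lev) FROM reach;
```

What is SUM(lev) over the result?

4

Base: id=3 (verify) at lev 0.
Iteration 1: rows with depends_on in {3} -> package (id 4, lev 1), parse (id 9, lev 1).
Iteration 2: rows with depends_on in {4,9} -> rollback (id 8, lev 2).
Iteration 3: no rows with depends_on in {8}; recursion stops.
SUM(lev) = 0 + 1 + 1 + 2 = 4.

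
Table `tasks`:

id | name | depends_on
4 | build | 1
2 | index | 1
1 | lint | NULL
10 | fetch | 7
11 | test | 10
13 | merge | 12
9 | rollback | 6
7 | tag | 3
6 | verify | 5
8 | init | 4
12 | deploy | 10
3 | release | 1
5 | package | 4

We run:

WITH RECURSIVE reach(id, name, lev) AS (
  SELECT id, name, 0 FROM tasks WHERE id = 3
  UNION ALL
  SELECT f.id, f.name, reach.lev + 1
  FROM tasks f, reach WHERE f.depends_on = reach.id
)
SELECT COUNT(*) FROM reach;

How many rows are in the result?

6

Base: id=3 (release) at lev 0.
Iteration 1: rows with depends_on in {3} -> tag (id 7, lev 1).
Iteration 2: rows with depends_on in {7} -> fetch (id 10, lev 2).
Iteration 3: rows with depends_on in {10} -> test (id 11, lev 3), deploy (id 12, lev 3).
Iteration 4: rows with depends_on in {11,12} -> merge (id 13, lev 4).
Iteration 5: no rows with depends_on in {13}; recursion stops.
Total rows emitted: 6.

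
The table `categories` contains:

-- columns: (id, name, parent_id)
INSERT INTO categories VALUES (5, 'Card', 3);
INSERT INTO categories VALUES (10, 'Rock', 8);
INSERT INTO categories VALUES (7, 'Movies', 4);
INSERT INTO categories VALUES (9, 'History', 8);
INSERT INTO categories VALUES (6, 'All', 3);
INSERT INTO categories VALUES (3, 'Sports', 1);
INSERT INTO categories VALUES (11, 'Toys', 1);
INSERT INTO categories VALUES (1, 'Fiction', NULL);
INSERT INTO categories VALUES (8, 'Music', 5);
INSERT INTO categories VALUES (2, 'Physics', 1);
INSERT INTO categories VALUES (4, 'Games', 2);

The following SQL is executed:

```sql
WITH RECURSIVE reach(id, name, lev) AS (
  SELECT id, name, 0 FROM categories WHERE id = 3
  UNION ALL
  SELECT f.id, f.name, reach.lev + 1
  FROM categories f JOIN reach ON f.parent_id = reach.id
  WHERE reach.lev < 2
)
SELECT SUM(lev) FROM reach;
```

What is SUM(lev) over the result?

4

Base: id=3 (Sports) at lev 0.
Iteration 1: rows with parent_id in {3} -> Card (id 5, lev 1), All (id 6, lev 1).
Iteration 2: rows with parent_id in {5,6} -> Music (id 8, lev 2).
Iteration 3: lev < 2 fails for all current rows; recursion stops.
SUM(lev) = 0 + 1 + 1 + 2 = 4.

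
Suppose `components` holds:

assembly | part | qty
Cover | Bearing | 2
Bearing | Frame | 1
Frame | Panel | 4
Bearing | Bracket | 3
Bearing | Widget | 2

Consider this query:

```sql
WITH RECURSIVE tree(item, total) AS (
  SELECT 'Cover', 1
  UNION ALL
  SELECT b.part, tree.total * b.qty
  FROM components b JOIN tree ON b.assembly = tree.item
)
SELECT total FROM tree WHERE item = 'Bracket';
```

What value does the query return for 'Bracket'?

6

Base: (Cover, total=1).
Iteration 1: components of {Cover} -> Bearing = 1*2 = 2.
Iteration 2: components of {Bearing} -> Bracket = 2*3 = 6, Frame = 2*1 = 2, Widget = 2*2 = 4.
Iteration 3: components of {Bracket,Frame,Widget} -> Panel = 2*4 = 8.
Iteration 4: no further components; recursion stops.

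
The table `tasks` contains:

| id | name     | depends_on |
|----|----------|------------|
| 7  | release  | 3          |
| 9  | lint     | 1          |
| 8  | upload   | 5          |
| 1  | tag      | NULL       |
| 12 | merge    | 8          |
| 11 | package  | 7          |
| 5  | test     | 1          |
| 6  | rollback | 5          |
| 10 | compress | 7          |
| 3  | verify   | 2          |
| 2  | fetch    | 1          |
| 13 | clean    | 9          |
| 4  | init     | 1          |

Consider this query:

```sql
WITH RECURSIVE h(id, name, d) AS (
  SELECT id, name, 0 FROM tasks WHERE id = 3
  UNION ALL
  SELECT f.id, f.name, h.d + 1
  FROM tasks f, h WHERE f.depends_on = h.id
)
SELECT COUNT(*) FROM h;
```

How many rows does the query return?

4

Base: id=3 (verify) at d 0.
Iteration 1: rows with depends_on in {3} -> release (id 7, d 1).
Iteration 2: rows with depends_on in {7} -> compress (id 10, d 2), package (id 11, d 2).
Iteration 3: no rows with depends_on in {10,11}; recursion stops.
Total rows emitted: 4.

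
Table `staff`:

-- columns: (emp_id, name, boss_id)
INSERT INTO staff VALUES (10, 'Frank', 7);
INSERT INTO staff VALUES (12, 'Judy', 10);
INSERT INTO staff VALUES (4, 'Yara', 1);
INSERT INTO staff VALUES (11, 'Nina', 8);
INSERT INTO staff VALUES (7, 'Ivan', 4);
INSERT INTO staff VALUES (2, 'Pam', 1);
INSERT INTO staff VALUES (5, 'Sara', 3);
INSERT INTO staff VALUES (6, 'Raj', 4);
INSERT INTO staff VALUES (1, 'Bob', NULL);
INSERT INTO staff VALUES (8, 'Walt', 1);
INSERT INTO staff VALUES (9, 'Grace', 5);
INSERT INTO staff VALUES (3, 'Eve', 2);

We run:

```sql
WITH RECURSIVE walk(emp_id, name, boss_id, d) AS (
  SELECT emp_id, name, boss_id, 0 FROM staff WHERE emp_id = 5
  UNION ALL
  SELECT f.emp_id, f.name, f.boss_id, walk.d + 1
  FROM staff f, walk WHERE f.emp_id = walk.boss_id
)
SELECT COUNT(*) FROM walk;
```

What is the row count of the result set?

Base: emp_id=5 (Sara), boss_id=3, d 0.
Iteration 1: join on emp_id=3 -> Eve (id 3, boss_id=2, d 1).
Iteration 2: join on emp_id=2 -> Pam (id 2, boss_id=1, d 2).
Iteration 3: join on emp_id=1 -> Bob (id 1, boss_id=NULL, d 3).
Iteration 4: boss_id is NULL; no match; recursion stops.
Total rows emitted: 4.

4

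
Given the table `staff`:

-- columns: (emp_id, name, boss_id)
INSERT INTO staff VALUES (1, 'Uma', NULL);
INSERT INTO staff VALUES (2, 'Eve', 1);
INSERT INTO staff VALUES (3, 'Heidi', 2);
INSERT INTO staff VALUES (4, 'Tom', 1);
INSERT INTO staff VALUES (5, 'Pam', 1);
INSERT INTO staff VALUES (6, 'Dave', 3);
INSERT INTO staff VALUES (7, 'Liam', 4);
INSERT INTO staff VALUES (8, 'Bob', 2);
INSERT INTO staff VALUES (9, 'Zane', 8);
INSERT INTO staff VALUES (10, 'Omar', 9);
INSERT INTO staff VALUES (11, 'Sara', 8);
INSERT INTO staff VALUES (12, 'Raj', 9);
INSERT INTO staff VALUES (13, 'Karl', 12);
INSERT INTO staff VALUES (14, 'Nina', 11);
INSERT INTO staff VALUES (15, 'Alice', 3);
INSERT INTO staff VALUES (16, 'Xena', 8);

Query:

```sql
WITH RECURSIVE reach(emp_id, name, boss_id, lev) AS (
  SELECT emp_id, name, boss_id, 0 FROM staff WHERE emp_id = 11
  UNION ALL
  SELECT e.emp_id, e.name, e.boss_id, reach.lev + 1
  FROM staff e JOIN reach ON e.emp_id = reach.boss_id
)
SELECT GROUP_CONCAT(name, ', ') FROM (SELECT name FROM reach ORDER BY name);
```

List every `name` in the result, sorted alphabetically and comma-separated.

Base: emp_id=11 (Sara), boss_id=8, lev 0.
Iteration 1: join on emp_id=8 -> Bob (id 8, boss_id=2, lev 1).
Iteration 2: join on emp_id=2 -> Eve (id 2, boss_id=1, lev 2).
Iteration 3: join on emp_id=1 -> Uma (id 1, boss_id=NULL, lev 3).
Iteration 4: boss_id is NULL; no match; recursion stops.

Bob, Eve, Sara, Uma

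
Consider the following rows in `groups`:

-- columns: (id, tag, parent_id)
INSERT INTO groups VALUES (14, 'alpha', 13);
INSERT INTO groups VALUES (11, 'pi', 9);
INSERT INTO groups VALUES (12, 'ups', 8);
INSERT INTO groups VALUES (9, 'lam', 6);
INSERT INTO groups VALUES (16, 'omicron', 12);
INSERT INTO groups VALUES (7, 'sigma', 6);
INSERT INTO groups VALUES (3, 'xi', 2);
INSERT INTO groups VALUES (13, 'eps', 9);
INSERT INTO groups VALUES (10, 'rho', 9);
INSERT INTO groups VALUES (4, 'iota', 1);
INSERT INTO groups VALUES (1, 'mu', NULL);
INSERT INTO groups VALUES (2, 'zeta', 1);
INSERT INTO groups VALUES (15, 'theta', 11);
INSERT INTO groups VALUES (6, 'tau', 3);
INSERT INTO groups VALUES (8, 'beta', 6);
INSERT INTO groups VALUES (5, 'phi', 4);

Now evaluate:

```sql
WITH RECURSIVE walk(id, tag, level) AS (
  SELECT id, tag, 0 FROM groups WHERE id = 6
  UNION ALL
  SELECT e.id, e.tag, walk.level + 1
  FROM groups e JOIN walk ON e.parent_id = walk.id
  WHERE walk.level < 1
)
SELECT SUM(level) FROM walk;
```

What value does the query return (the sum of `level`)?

Base: id=6 (tau) at level 0.
Iteration 1: rows with parent_id in {6} -> sigma (id 7, level 1), beta (id 8, level 1), lam (id 9, level 1).
Iteration 2: level < 1 fails for all current rows; recursion stops.
SUM(level) = 0 + 1 + 1 + 1 = 3.

3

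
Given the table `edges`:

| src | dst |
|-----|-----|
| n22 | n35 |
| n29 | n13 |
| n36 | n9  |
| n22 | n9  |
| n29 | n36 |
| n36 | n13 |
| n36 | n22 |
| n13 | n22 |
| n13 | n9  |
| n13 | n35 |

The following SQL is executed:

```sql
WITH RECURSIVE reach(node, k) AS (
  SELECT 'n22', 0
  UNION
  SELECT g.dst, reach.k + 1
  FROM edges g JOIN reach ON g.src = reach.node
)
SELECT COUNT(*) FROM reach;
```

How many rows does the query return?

Base: (n22, k=0).
Iteration 1: edges from {n22} -> (n35, k=1), (n9, k=1).
Iteration 2: no outgoing edges from {n35,n9}; recursion stops.
Total rows emitted: 3.

3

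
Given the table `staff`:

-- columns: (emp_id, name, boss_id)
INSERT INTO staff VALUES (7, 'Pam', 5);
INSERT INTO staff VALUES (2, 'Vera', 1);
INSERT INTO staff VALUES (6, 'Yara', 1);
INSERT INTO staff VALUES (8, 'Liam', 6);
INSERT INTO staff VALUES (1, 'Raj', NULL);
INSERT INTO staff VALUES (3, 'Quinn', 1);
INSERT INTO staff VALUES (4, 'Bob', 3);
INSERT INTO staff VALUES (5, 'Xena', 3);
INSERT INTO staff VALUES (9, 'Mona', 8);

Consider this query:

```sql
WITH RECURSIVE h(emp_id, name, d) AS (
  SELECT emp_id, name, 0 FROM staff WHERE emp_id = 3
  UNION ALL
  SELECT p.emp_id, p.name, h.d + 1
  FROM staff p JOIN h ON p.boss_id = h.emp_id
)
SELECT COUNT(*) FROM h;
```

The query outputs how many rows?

Base: emp_id=3 (Quinn) at d 0.
Iteration 1: rows with boss_id in {3} -> Bob (id 4, d 1), Xena (id 5, d 1).
Iteration 2: rows with boss_id in {4,5} -> Pam (id 7, d 2).
Iteration 3: no rows with boss_id in {7}; recursion stops.
Total rows emitted: 4.

4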